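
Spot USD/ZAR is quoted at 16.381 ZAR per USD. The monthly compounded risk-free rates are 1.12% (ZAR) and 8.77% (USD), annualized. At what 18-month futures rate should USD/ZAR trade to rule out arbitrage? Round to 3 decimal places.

By covered interest parity, F = S · (1+r_ZAR/12)^(12T) / (1+r_USD/12)^(12T)
= 16.381 × 1.016934 / 1.140049 = 16.381 × 0.892009
F = 14.612 ZAR per USD

14.612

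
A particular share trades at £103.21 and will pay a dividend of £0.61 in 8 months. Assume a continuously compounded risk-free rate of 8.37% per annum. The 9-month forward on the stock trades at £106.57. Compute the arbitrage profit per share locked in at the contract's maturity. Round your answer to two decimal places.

£2.71 per share

PV(dividends) I = 0.61·e^(−0.0837·8/12) = 0.5769
Fair forward F* = (S − I)·e^(rT) = (103.21 − 0.5769)·e^0.062775 = 102.6331 × 1.064787 = 109.2824
Market £106.57 < fair 109.2824: forward underpriced → reverse cash-and-carry (short the stock, invest proceeds at r, pay the dividends, go long the forward).
Profit at T = |F_mkt − F*| = |106.57 − 109.2824| = £2.71 per share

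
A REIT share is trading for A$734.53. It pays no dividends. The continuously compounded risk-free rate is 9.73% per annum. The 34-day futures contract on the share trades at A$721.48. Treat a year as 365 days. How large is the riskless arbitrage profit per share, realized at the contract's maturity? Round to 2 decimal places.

A$19.74 per share

Fair futures: F* = S·e^(carry·T), with carry = r = 0.0973
F* = 734.53 · e^(0.0973 × 34/365) = 734.53 · e^0.009064 = 734.53 × 1.009105 = A$741.2179
Market A$721.48 < fair A$741.2179: forward underpriced → reverse cash-and-carry (short spot, go long the forward).
At maturity, profit = |F_mkt − F*| = |721.48 − 741.2179| = A$19.74 per share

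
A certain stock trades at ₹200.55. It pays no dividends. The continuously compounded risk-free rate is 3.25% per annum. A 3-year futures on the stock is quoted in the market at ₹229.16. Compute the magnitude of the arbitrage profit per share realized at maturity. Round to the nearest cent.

₹8.07 per share

Fair futures: F* = S·e^(carry·T), with carry = r = 0.0325
F* = 200.55 · e^(0.0325 × 3) = 200.55 · e^0.097500 = 200.55 × 1.102411 = ₹221.0885
Market ₹229.16 > fair ₹221.0885: forward overpriced → cash-and-carry (buy spot, short the forward).
At maturity, profit = |F_mkt − F*| = |229.16 − 221.0885| = ₹8.07 per share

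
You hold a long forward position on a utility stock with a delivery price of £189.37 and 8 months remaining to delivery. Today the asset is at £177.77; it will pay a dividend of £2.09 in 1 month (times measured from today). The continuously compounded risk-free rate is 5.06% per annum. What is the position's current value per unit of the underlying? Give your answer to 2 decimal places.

PV(remaining dividends) I = 2.09·e^(−0.0506·1/12) = 2.0812
Current forward F = (S − I)·e^(rT) = (177.77 − 2.0812)·e^(0.0506·8/12) = 175.6888 × 1.034309 = 181.7165
Value (long) = (F − K)·e^(−rT) = (181.7165 − 189.37) × 0.966829 = -7.3996
Value = -£7.40

-£7.40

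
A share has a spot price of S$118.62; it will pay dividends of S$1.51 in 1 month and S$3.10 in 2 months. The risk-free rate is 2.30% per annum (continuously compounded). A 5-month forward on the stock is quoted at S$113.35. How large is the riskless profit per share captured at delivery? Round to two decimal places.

S$1.77 per share

PV(dividends) I = 1.51·e^(−0.0230·1/12) + 3.10·e^(−0.0230·2/12) = 4.5952
Fair forward F* = (S − I)·e^(rT) = (118.62 − 4.5952)·e^0.009583 = 114.0248 × 1.009629 = 115.1227
Market S$113.35 < fair 115.1227: forward underpriced → reverse cash-and-carry (short the stock, invest proceeds at r, pay the dividends, go long the forward).
Profit at T = |F_mkt − F*| = |113.35 − 115.1227| = S$1.77 per share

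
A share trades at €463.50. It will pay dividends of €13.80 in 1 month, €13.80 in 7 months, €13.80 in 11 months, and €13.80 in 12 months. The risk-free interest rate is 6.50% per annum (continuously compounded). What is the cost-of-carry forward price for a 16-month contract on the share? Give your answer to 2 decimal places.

€447.72

PV(dividends) I = 13.80·e^(−0.0650·1/12) + 13.80·e^(−0.0650·7/12) + 13.80·e^(−0.0650·11/12) + 13.80·e^(−0.0650·12/12)
I = 13.7255 + 13.2865 + 13.0018 + 12.9315 = 52.9453
F = (S − I)·e^(rT) = (463.50 − 52.9453) · e^(0.0650·16/12)
= 410.5547 · e^0.086667 = 410.5547 × 1.090533 = €447.72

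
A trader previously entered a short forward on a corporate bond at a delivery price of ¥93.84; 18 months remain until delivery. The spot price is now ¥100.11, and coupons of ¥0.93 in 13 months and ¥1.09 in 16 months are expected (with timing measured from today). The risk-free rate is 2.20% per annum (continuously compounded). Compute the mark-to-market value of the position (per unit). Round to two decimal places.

-¥7.35

PV(remaining coupons) I = 0.93·e^(−0.0220·13/12) + 1.09·e^(−0.0220·16/12) = 1.9666
Current forward F = (S − I)·e^(rT) = (100.11 − 1.9666)·e^(0.0220·18/12) = 98.1434 × 1.033551 = 101.4362
Value (long) = (F − K)·e^(−rT) = (101.4362 − 93.84) × 0.967539 = 7.3496
Short position value = −(long value) = -¥7.35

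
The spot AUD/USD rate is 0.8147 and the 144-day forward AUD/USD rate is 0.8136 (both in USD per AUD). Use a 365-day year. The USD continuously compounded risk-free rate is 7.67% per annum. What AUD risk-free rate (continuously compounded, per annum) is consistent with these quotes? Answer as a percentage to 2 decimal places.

F = S·e^((r_USD − r_AUD)T) ⇒ r_AUD = r_USD − ln(F/S)/T
ln(0.8136/0.8147) = -0.001351; /(144/365) = -0.003424
r_AUD = 0.0767 + 0.003424 = 0.080124
r_AUD = 8.01%

8.01%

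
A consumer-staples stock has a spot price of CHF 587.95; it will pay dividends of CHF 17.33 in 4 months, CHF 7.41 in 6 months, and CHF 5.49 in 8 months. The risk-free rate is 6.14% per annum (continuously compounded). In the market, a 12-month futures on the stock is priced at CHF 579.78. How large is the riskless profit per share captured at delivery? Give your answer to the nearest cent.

CHF 14.10 per share

PV(dividends) I = 17.33·e^(−0.0614·4/12) + 7.41·e^(−0.0614·6/12) + 5.49·e^(−0.0614·8/12) = 29.4347
Fair futures F* = (S − I)·e^(rT) = (587.95 − 29.4347)·e^0.061400 = 558.5153 × 1.063324 = 593.8827
Market CHF 579.78 < fair 593.8827: forward underpriced → reverse cash-and-carry (short the stock, invest proceeds at r, pay the dividends, go long the forward).
Profit at T = |F_mkt − F*| = |579.78 − 593.8827| = CHF 14.10 per share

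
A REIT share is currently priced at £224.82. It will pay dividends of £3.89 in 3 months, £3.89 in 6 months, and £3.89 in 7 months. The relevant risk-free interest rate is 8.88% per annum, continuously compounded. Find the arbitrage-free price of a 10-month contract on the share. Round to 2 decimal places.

£230.01

PV(dividends) I = 3.89·e^(−0.0888·3/12) + 3.89·e^(−0.0888·6/12) + 3.89·e^(−0.0888·7/12)
I = 3.8046 + 3.7211 + 3.6936 = 11.2193
F = (S − I)·e^(rT) = (224.82 − 11.2193) · e^(0.0888·10/12)
= 213.6007 · e^0.074000 = 213.6007 × 1.076807 = £230.01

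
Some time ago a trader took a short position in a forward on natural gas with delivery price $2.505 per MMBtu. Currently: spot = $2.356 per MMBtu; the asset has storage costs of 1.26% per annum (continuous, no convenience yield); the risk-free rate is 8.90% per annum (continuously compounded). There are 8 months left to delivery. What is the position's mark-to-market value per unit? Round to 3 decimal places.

-$0.015 per MMBtu

Current fair forward for the remaining 8 months: F = S·e^((r + u)·T), (r + u) = 0.0890 + 0.0126 = 0.1016
F = 2.356 · e^(0.1016 × 8/12) = 2.356 × 1.070080 = 2.5211
Value of long forward = (F − K)·e^(−rT) = (2.5211 − 2.505) · e^(−0.0890·8/12)
= 0.0161 × 0.942393 = 0.015
Short position value = −(long value) = -$0.015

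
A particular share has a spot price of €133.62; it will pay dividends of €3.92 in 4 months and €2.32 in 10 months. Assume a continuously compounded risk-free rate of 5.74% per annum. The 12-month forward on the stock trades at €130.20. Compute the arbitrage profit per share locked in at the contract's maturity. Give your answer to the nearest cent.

PV(dividends) I = 3.92·e^(−0.0574·4/12) + 2.32·e^(−0.0574·10/12) = 6.0573
Fair forward F* = (S − I)·e^(rT) = (133.62 − 6.0573)·e^0.057400 = 127.5627 × 1.059079 = 135.0990
Market €130.20 < fair 135.0990: forward underpriced → reverse cash-and-carry (short the stock, invest proceeds at r, pay the dividends, go long the forward).
Profit at T = |F_mkt − F*| = |130.20 − 135.0990| = €4.90 per share

€4.90 per share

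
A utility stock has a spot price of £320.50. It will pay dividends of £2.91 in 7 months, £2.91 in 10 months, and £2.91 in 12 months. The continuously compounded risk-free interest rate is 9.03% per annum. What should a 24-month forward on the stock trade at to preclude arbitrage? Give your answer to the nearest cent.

£374.21

PV(dividends) I = 2.91·e^(−0.0903·7/12) + 2.91·e^(−0.0903·10/12) + 2.91·e^(−0.0903·12/12)
I = 2.7607 + 2.6991 + 2.6587 = 8.1185
F = (S − I)·e^(rT) = (320.50 − 8.1185) · e^(0.0903·24/12)
= 312.3815 · e^0.180600 = 312.3815 × 1.197936 = £374.21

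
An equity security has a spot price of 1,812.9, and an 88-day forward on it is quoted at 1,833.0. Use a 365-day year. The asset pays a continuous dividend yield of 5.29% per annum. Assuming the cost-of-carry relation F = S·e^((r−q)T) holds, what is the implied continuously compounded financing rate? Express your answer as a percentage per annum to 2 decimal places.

From F = S·e^((r−q)T): (r − q) = ln(F/S)/T
ln(1833.0/1812.9) = ln(1.011087) = 0.011026
(r − q) = 0.011026 / (88/365) = 0.045733
r = ln(F/S)/T + q = 0.045733 + 0.0529 = 0.098633
r = 9.86%

9.86%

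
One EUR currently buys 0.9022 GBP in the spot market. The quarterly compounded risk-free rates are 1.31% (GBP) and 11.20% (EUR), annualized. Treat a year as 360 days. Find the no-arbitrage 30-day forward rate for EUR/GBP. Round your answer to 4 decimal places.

0.8949

By covered interest parity, F = S · (1+r_GBP/4)^(4T) / (1+r_EUR/4)^(4T)
= 0.9022 × 1.001090 / 1.009248 = 0.9022 × 0.991917
F = 0.8949 GBP per EUR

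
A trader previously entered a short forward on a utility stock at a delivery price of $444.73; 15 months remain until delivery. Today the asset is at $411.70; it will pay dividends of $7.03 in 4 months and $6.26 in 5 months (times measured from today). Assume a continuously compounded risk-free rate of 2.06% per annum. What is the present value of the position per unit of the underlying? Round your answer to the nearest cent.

$34.91

PV(remaining dividends) I = 7.03·e^(−0.0206·4/12) + 6.26·e^(−0.0206·5/12) = 13.1884
Current forward F = (S − I)·e^(rT) = (411.70 − 13.1884)·e^(0.0206·15/12) = 398.5116 × 1.026084 = 408.9064
Value (long) = (F − K)·e^(−rT) = (408.9064 − 444.73) × 0.974579 = -34.9129
Short position value = −(long value) = $34.91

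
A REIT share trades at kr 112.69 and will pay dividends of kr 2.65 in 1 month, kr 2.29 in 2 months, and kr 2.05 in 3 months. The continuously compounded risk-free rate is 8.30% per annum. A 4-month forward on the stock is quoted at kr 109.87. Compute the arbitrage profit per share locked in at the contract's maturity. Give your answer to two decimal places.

kr 1.11 per share

PV(dividends) I = 2.65·e^(−0.0830·1/12) + 2.29·e^(−0.0830·2/12) + 2.05·e^(−0.0830·3/12) = 6.8982
Fair forward F* = (S − I)·e^(rT) = (112.69 − 6.8982)·e^0.027667 = 105.7918 × 1.028053 = 108.7596
Market kr 109.87 > fair 108.7596: forward overpriced → cash-and-carry (borrow at r, buy the stock and collect the dividends, short the forward).
Profit at T = |F_mkt − F*| = |109.87 − 108.7596| = kr 1.11 per share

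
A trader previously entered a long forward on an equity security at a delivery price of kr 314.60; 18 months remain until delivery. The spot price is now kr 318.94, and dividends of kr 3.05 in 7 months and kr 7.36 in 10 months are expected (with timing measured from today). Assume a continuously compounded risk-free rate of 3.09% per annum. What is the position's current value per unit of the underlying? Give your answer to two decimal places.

kr 8.42

PV(remaining dividends) I = 3.05·e^(−0.0309·7/12) + 7.36·e^(−0.0309·10/12) = 10.1684
Current forward F = (S − I)·e^(rT) = (318.94 − 10.1684)·e^(0.0309·18/12) = 308.7716 × 1.047441 = 323.4200
Value (long) = (F − K)·e^(−rT) = (323.4200 − 314.60) × 0.954708 = 8.4205
Value = kr 8.42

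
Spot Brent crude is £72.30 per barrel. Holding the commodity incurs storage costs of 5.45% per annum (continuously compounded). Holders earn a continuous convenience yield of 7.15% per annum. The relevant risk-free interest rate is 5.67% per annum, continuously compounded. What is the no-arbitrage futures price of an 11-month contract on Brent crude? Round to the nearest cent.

Net carry = r + u − y = 0.0567 + 0.0545 − 0.0715 = 0.0397
F = S·e^((r+u−y)T) = 72.30 · e^(0.0397 × 11/12) = 72.30 · e^0.036392
= 72.30 × 1.037062 = £74.98 per barrel

£74.98 per barrel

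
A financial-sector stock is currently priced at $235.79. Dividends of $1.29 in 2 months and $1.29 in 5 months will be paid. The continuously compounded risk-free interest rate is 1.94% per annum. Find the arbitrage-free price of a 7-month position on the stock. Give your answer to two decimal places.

$235.88

PV(dividends) I = 1.29·e^(−0.0194·2/12) + 1.29·e^(−0.0194·5/12)
I = 1.2858 + 1.2796 = 2.5654
F = (S − I)·e^(rT) = (235.79 − 2.5654) · e^(0.0194·7/12)
= 233.2246 · e^0.011317 = 233.2246 × 1.011381 = $235.88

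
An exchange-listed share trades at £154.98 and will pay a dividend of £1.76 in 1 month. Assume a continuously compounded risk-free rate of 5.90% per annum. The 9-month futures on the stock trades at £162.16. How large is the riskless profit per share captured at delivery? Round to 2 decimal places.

£2.00 per share

PV(dividends) I = 1.76·e^(−0.0590·1/12) = 1.7514
Fair futures F* = (S − I)·e^(rT) = (154.98 − 1.7514)·e^0.044250 = 153.2286 × 1.045244 = 160.1613
Market £162.16 > fair 160.1613: forward overpriced → cash-and-carry (borrow at r, buy the stock and collect the dividends, short the forward).
Profit at T = |F_mkt − F*| = |162.16 − 160.1613| = £2.00 per share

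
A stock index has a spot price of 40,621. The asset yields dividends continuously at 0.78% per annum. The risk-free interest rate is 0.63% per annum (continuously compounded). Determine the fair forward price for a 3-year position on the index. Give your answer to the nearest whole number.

F = S·e^((r − q)T) = 40621 · e^((0.0063 − 0.0078) × 3)
= 40621 · e^-0.004500 = 40621 × 0.995510
F = 40,439

40,439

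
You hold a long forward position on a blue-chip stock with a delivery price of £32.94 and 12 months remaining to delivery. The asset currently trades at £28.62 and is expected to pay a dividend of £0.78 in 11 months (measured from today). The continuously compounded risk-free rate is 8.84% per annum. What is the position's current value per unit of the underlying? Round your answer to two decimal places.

-£2.25

PV(remaining dividends) I = 0.78·e^(−0.0884·11/12) = 0.7193
Current forward F = (S − I)·e^(rT) = (28.62 − 0.7193)·e^(0.0884·12/12) = 27.9007 × 1.092425 = 30.4794
Value (long) = (F − K)·e^(−rT) = (30.4794 − 32.94) × 0.915395 = -2.2524
Value = -£2.25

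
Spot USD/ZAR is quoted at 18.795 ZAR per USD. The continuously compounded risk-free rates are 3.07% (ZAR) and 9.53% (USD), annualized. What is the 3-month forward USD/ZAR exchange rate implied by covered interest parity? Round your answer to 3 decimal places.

F = S·e^((r_ZAR − r_USD)T) = 18.795 · e^((0.0307 − 0.0953) × 3/12)
= 18.795 · e^-0.016150 = 18.795 × 0.983980
F = 18.494 ZAR per USD

18.494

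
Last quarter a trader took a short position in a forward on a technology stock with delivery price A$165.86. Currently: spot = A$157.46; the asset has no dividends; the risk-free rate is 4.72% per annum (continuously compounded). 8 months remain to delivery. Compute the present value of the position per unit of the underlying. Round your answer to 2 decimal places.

A$3.26

Current fair forward for the remaining 8 months: F = S·e^(r·T), r = 0.0472
F = 157.46 · e^(0.0472 × 8/12) = 157.46 × 1.031967 = 162.4935
Value of long forward = (F − K)·e^(−rT) = (162.4935 − 165.86) · e^(−0.0472·8/12)
= -3.3665 × 0.969023 = -3.26
Short position value = −(long value) = A$3.26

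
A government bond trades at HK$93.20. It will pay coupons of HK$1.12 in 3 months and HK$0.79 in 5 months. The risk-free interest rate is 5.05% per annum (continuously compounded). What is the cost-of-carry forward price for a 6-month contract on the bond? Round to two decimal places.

PV(coupons) I = 1.12·e^(−0.0505·3/12) + 0.79·e^(−0.0505·5/12)
I = 1.1059 + 0.7736 = 1.8795
F = (S − I)·e^(rT) = (93.20 − 1.8795) · e^(0.0505·6/12)
= 91.3205 · e^0.025250 = 91.3205 × 1.025571 = HK$93.66

HK$93.66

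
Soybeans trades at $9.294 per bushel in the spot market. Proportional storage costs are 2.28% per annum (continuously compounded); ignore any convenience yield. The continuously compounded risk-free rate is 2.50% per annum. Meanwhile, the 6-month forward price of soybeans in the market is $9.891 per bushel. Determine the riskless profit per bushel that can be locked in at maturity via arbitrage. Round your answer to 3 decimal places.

Fair forward: F* = S·e^(carry·T), with carry = (r + u) = 0.0250 + 0.0228 = 0.0478
F* = 9.294 · e^(0.0478 × 6/12) = 9.294 · e^0.023900 = 9.294 × 1.024188 = $9.5188
Market $9.891 > fair $9.5188: forward overpriced → cash-and-carry (buy spot, short the forward).
At maturity, profit = |F_mkt − F*| = |9.891 − 9.5188| = $0.372 per bushel

$0.372 per bushel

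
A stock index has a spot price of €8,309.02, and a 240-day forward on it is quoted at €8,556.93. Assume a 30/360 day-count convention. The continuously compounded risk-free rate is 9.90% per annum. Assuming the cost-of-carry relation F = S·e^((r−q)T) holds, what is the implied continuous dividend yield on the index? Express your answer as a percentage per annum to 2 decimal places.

5.49%

From F = S·e^((r−q)T): (r − q) = ln(F/S)/T
ln(8556.93/8309.02) = ln(1.029836) = 0.029400
(r − q) = 0.029400 / (240/360) = 0.044100
q = r − ln(F/S)/T = 0.0990 − 0.044100 = 0.054900
q = 5.49%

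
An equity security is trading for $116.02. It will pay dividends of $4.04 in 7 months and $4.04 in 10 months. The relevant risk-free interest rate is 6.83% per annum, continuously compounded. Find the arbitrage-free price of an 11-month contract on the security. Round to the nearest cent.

PV(dividends) I = 4.04·e^(−0.0683·7/12) + 4.04·e^(−0.0683·10/12)
I = 3.8822 + 3.8165 = 7.6987
F = (S − I)·e^(rT) = (116.02 − 7.6987) · e^(0.0683·11/12)
= 108.3213 · e^0.062608 = 108.3213 × 1.064609 = $115.32

$115.32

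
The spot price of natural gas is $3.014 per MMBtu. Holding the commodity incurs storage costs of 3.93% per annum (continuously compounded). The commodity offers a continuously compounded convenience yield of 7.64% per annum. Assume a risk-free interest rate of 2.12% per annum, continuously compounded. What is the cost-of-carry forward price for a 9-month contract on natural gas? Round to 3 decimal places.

Net carry = r + u − y = 0.0212 + 0.0393 − 0.0764 = -0.0159
F = S·e^((r+u−y)T) = 3.014 · e^(-0.0159 × 9/12) = 3.014 · e^-0.011925
= 3.014 × 0.988146 = $2.978 per MMBtu

$2.978 per MMBtu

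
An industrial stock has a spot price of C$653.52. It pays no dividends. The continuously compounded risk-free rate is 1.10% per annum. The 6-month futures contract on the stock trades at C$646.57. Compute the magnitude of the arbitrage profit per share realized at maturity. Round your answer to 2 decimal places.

C$10.55 per share

Fair futures: F* = S·e^(carry·T), with carry = r = 0.0110
F* = 653.52 · e^(0.0110 × 6/12) = 653.52 · e^0.005500 = 653.52 × 1.005515 = C$657.1242
Market C$646.57 < fair C$657.1242: forward underpriced → reverse cash-and-carry (short spot, go long the forward).
At maturity, profit = |F_mkt − F*| = |646.57 − 657.1242| = C$10.55 per share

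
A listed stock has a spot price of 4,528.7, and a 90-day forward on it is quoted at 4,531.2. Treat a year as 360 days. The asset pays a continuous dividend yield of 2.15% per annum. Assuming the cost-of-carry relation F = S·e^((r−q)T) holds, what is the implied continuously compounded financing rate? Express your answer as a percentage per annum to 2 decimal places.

2.37%

From F = S·e^((r−q)T): (r − q) = ln(F/S)/T
ln(4531.2/4528.7) = ln(1.000552) = 0.000552
(r − q) = 0.000552 / (90/360) = 0.002208
r = ln(F/S)/T + q = 0.002208 + 0.0215 = 0.023708
r = 2.37%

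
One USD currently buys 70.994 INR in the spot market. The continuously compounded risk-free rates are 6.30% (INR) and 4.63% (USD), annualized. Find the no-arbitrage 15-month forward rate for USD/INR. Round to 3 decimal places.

72.492

F = S·e^((r_INR − r_USD)T) = 70.994 · e^((0.0630 − 0.0463) × 15/12)
= 70.994 · e^0.020875 = 70.994 × 1.021094
F = 72.492 INR per USD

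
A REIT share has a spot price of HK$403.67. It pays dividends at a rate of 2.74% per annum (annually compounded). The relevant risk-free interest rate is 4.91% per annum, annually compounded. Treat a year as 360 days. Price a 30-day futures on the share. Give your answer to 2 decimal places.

HK$404.37

F = S · (1+r)^T / (1+q)^T
= 403.67 × 1.004002 / 1.002255 = 403.67 × 1.001743
F = HK$404.37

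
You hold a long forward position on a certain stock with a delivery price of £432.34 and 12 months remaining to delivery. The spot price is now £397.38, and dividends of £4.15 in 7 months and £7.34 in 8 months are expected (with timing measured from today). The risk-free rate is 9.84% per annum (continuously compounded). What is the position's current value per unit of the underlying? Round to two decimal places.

PV(remaining dividends) I = 4.15·e^(−0.0984·7/12) + 7.34·e^(−0.0984·8/12) = 10.7924
Current forward F = (S − I)·e^(rT) = (397.38 − 10.7924)·e^(0.0984·12/12) = 386.5876 × 1.103404 = 426.5623
Value (long) = (F − K)·e^(−rT) = (426.5623 − 432.34) × 0.906286 = -5.2362
Value = -£5.24

-£5.24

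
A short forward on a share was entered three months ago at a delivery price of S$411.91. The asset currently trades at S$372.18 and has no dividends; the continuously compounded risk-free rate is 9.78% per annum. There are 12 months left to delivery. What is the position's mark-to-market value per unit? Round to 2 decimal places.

Current fair forward for the remaining 12 months: F = S·e^(r·T), r = 0.0978
F = 372.18 · e^(0.0978 × 12/12) = 372.18 × 1.102742 = 410.4185
Value of long forward = (F − K)·e^(−rT) = (410.4185 − 411.91) · e^(−0.0978·12/12)
= -1.4915 × 0.906830 = -1.35
Short position value = −(long value) = S$1.35

S$1.35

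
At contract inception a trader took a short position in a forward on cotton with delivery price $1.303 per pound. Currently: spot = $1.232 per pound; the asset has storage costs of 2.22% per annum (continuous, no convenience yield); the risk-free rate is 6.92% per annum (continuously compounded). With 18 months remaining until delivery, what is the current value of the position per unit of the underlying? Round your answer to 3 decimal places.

-$0.099 per pound

Current fair forward for the remaining 18 months: F = S·e^((r + u)·T), (r + u) = 0.0692 + 0.0222 = 0.0914
F = 1.232 · e^(0.0914 × 18/12) = 1.232 × 1.146943 = 1.4130
Value of long forward = (F − K)·e^(−rT) = (1.4130 − 1.303) · e^(−0.0692·18/12)
= 0.1100 × 0.901406 = 0.099
Short position value = −(long value) = -$0.099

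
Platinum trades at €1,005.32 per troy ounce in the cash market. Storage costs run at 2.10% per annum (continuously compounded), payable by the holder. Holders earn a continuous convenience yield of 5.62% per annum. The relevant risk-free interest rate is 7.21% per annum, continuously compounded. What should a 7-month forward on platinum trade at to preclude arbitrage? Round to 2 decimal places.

€1,027.19 per troy ounce

Net carry = r + u − y = 0.0721 + 0.0210 − 0.0562 = 0.0369
F = S·e^((r+u−y)T) = 1005.32 · e^(0.0369 × 7/12) = 1005.32 · e^0.02152500
= 1005.32 × 1.02175833 = €1,027.19 per troy ounce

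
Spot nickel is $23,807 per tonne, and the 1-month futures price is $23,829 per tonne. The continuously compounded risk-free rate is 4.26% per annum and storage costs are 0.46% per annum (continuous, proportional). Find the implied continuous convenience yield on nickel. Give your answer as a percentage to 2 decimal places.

F = S·e^((r+u−y)T) ⇒ (r+u−y) = ln(F/S)/T
ln(23829/23807) = 0.000924; /T ⇒ 0.011088
y = r + u − ln(F/S)/T = 0.0426 + 0.0046 − 0.011088 = 0.036112
y = 3.61%

3.61%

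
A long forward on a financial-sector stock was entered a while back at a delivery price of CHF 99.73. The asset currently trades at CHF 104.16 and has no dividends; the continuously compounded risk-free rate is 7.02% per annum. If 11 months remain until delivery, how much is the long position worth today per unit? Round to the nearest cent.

CHF 10.65

Current fair forward for the remaining 11 months: F = S·e^(r·T), r = 0.0702
F = 104.16 · e^(0.0702 × 11/12) = 104.16 × 1.066466 = 111.0831
Value of long forward = (F − K)·e^(−rT) = (111.0831 − 99.73) · e^(−0.0702·11/12)
= 11.3531 × 0.937677 = 10.65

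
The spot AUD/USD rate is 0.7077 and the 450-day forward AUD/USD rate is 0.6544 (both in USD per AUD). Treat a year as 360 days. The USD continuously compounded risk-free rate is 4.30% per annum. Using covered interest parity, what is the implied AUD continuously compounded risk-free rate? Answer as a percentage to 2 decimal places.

10.56%

F = S·e^((r_USD − r_AUD)T) ⇒ r_AUD = r_USD − ln(F/S)/T
ln(0.6544/0.7077) = -0.078301; /(450/360) = -0.062641
r_AUD = 0.0430 + 0.062641 = 0.105641
r_AUD = 10.56%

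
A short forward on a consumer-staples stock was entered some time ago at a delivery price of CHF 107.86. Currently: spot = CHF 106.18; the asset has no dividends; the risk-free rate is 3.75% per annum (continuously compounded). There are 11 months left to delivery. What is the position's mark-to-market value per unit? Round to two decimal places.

-CHF 1.96

Current fair forward for the remaining 11 months: F = S·e^(r·T), r = 0.0375
F = 106.18 · e^(0.0375 × 11/12) = 106.18 × 1.034973 = 109.8934
Value of long forward = (F − K)·e^(−rT) = (109.8934 − 107.86) · e^(−0.0375·11/12)
= 2.0334 × 0.966209 = 1.96
Short position value = −(long value) = -CHF 1.96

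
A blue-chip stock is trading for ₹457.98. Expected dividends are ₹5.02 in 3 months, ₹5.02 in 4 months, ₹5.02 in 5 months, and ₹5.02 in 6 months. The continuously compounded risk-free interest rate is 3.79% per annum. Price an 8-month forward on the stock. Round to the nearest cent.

₹449.40

PV(dividends) I = 5.02·e^(−0.0379·3/12) + 5.02·e^(−0.0379·4/12) + 5.02·e^(−0.0379·5/12) + 5.02·e^(−0.0379·6/12)
I = 4.9727 + 4.9570 + 4.9413 + 4.9258 = 19.7968
F = (S − I)·e^(rT) = (457.98 − 19.7968) · e^(0.0379·8/12)
= 438.1832 · e^0.025267 = 438.1832 × 1.025589 = ₹449.40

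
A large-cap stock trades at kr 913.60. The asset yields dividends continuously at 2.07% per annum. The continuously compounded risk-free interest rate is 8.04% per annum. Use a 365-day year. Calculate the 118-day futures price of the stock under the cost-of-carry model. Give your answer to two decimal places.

kr 931.40

F = S·e^((r − q)T) = 913.60 · e^((0.0804 − 0.0207) × 118/365)
= 913.60 · e^0.019300 = 913.60 × 1.019487
F = kr 931.40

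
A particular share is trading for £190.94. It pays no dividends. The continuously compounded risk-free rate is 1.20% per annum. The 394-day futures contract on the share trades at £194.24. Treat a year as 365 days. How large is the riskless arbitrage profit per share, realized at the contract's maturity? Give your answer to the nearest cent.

Fair futures: F* = S·e^(carry·T), with carry = r = 0.0120
F* = 190.94 · e^(0.0120 × 394/365) = 190.94 · e^0.012953 = 190.94 × 1.013037 = £193.4293
Market £194.24 > fair £193.4293: forward overpriced → cash-and-carry (buy spot, short the forward).
At maturity, profit = |F_mkt − F*| = |194.24 − 193.4293| = £0.81 per share

£0.81 per share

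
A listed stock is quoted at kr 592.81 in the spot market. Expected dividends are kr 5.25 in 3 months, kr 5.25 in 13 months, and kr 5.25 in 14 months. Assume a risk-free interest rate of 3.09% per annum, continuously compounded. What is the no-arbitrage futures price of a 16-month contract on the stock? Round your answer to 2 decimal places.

kr 601.75

PV(dividends) I = 5.25·e^(−0.0309·3/12) + 5.25·e^(−0.0309·13/12) + 5.25·e^(−0.0309·14/12)
I = 5.2096 + 5.0772 + 5.0641 = 15.3509
F = (S − I)·e^(rT) = (592.81 − 15.3509) · e^(0.0309·16/12)
= 577.4591 · e^0.041200 = 577.4591 × 1.042060 = kr 601.75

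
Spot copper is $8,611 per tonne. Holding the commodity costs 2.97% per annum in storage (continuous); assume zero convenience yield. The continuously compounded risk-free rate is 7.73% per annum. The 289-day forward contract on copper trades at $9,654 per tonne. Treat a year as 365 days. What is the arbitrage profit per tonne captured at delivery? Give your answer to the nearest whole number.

$282 per tonne

Fair forward: F* = S·e^(carry·T), with carry = (r + u) = 0.0773 + 0.0297 = 0.1070
F* = 8611 · e^(0.1070 × 289/365) = 8611 · e^0.084721 = 8611 × 1.088413 = $9372.3243
Market $9654 > fair $9372.3243: forward overpriced → cash-and-carry (buy spot, short the forward).
At maturity, profit = |F_mkt − F*| = |9654 − 9372.3243| = $282 per tonne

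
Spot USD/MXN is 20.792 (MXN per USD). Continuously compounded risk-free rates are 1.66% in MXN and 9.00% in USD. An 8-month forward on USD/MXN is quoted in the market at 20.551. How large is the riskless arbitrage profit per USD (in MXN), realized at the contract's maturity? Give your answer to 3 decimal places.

Fair forward: F* = S·e^(carry·T), with carry = (r_MXN − r_USD) = 0.0166 − 0.0900 = -0.0734
F* = 20.792 · e^(-0.0734 × 8/12) = 20.792 · e^-0.048933 = 20.792 × 0.952245 = 19.7991
Market 20.551 > fair 19.7991: forward overpriced → cash-and-carry (buy spot, short the forward).
At maturity, profit = |F_mkt − F*| = |20.551 − 19.7991| = 0.752 per USD (in MXN)

0.752 per USD (in MXN)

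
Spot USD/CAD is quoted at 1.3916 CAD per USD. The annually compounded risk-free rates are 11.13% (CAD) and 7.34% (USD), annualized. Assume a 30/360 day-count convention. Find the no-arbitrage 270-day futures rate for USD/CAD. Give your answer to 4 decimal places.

1.4283

By covered interest parity, F = S · (1+r_CAD)^T / (1+r_USD)^T
= 1.3916 × 1.082364 / 1.054560 = 1.3916 × 1.026365
F = 1.4283 CAD per USD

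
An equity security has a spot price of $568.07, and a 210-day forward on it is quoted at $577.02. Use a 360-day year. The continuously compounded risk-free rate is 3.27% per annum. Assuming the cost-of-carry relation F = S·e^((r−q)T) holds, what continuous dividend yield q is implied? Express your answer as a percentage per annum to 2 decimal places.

0.59%

From F = S·e^((r−q)T): (r − q) = ln(F/S)/T
ln(577.02/568.07) = ln(1.015755) = 0.015632
(r − q) = 0.015632 / (210/360) = 0.026798
q = r − ln(F/S)/T = 0.0327 − 0.026798 = 0.005902
q = 0.59%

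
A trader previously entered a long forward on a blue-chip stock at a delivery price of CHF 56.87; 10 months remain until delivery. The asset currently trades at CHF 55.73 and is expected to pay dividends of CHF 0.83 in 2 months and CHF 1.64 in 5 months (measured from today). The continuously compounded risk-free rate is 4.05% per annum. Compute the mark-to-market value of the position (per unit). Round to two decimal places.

-CHF 1.69

PV(remaining dividends) I = 0.83·e^(−0.0405·2/12) + 1.64·e^(−0.0405·5/12) = 2.4370
Current forward F = (S − I)·e^(rT) = (55.73 − 2.4370)·e^(0.0405·10/12) = 53.2930 × 1.034326 = 55.1223
Value (long) = (F − K)·e^(−rT) = (55.1223 − 56.87) × 0.966813 = -1.6897
Value = -CHF 1.69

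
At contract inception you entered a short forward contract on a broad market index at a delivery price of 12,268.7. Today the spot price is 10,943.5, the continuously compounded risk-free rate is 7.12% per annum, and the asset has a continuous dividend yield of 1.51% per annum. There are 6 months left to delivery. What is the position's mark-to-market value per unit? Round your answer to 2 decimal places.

978.43

Current fair forward for the remaining 6 months: F = S·e^((r − q)·T), (r − q) = 0.0712 − 0.0151 = 0.0561
F = 10943.5 · e^(0.0561 × 6/12) = 10943.5 × 1.02844711 = 11254.8109
Value of long forward = (F − K)·e^(−rT) = (11254.8109 − 12268.7) · e^(−0.0712·6/12)
= -1013.8891 × 0.96502623 = -978.43
Short position value = −(long value) = 978.43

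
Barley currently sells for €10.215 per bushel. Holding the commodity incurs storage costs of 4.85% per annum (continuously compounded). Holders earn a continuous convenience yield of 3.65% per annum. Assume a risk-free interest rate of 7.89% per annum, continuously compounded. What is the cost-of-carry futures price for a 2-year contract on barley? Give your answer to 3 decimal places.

€12.252 per bushel

Net carry = r + u − y = 0.0789 + 0.0485 − 0.0365 = 0.0909
F = S·e^((r+u−y)T) = 10.215 · e^(0.0909 × 2) = 10.215 · e^0.181800
= 10.215 × 1.199374 = €12.252 per bushel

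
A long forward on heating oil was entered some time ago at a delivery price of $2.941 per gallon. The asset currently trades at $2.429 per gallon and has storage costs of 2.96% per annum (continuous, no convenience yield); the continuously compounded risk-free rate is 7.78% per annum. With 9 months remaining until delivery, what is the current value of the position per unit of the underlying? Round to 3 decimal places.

Current fair forward for the remaining 9 months: F = S·e^((r + u)·T), (r + u) = 0.0778 + 0.0296 = 0.1074
F = 2.429 · e^(0.1074 × 9/12) = 2.429 × 1.083883 = 2.6328
Value of long forward = (F − K)·e^(−rT) = (2.6328 − 2.941) · e^(−0.0778·9/12)
= -0.3082 × 0.943320 = -0.291

-$0.291 per gallon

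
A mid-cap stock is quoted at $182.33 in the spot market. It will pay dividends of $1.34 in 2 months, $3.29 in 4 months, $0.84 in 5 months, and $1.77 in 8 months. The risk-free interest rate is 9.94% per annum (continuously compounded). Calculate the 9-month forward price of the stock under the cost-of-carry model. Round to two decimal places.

$188.94

PV(dividends) I = 1.34·e^(−0.0994·2/12) + 3.29·e^(−0.0994·4/12) + 0.84·e^(−0.0994·5/12) + 1.77·e^(−0.0994·8/12)
I = 1.3180 + 3.1828 + 0.8059 + 1.6565 = 6.9632
F = (S − I)·e^(rT) = (182.33 − 6.9632) · e^(0.0994·9/12)
= 175.3668 · e^0.074550 = 175.3668 × 1.077399 = $188.94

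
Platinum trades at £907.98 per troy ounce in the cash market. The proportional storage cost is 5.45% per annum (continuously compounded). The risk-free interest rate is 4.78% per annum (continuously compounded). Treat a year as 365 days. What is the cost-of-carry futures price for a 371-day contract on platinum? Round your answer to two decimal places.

Net carry = r + u − y = 0.0478 + 0.0545 − 0.0000 = 0.1023
F = S·e^((r+u−y)T) = 907.98 · e^(0.1023 × 371/365) = 907.98 · e^0.103982
= 907.98 × 1.109580 = £1,007.48 per troy ounce

£1,007.48 per troy ounce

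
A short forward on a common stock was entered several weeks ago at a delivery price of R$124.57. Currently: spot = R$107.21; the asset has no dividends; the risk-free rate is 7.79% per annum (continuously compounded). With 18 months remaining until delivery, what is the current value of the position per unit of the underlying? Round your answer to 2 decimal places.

Current fair forward for the remaining 18 months: F = S·e^(r·T), r = 0.0779
F = 107.21 · e^(0.0779 × 18/12) = 107.21 × 1.123951 = 120.4988
Value of long forward = (F − K)·e^(−rT) = (120.4988 − 124.57) · e^(−0.0779·18/12)
= -4.0712 × 0.889719 = -3.62
Short position value = −(long value) = R$3.62

R$3.62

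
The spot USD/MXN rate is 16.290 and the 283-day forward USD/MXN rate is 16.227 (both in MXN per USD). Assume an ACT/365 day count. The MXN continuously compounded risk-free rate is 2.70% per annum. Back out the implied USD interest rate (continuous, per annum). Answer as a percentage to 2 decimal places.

3.20%

F = S·e^((r_MXN − r_USD)T) ⇒ r_USD = r_MXN − ln(F/S)/T
ln(16.227/16.290) = -0.003875; /(283/365) = -0.004998
r_USD = 0.0270 + 0.004998 = 0.031998
r_USD = 3.20%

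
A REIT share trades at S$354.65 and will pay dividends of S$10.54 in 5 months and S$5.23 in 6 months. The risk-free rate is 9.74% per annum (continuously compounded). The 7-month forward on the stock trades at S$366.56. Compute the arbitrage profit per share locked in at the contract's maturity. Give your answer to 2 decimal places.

PV(dividends) I = 10.54·e^(−0.0974·5/12) + 5.23·e^(−0.0974·6/12) = 15.1022
Fair forward F* = (S − I)·e^(rT) = (354.65 − 15.1022)·e^0.056817 = 339.5478 × 1.058462 = 359.3984
Market S$366.56 > fair 359.3984: forward overpriced → cash-and-carry (borrow at r, buy the stock and collect the dividends, short the forward).
Profit at T = |F_mkt − F*| = |366.56 − 359.3984| = S$7.16 per share

S$7.16 per share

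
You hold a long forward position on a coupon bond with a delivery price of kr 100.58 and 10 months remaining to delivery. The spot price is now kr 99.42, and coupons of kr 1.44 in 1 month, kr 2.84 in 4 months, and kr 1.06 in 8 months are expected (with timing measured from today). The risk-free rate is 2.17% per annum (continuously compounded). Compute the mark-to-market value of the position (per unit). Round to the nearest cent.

PV(remaining coupons) I = 1.44·e^(−0.0217·1/12) + 2.84·e^(−0.0217·4/12) + 1.06·e^(−0.0217·8/12) = 5.3017
Current forward F = (S − I)·e^(rT) = (99.42 − 5.3017)·e^(0.0217·10/12) = 94.1183 × 1.018248 = 95.8358
Value (long) = (F − K)·e^(−rT) = (95.8358 − 100.58) × 0.982079 = -4.6592
Value = -kr 4.66

-kr 4.66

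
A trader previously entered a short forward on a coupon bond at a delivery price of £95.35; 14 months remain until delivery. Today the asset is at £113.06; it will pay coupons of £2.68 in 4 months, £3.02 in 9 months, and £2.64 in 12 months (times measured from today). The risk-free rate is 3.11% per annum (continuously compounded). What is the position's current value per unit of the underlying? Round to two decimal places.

-£12.95

PV(remaining coupons) I = 2.68·e^(−0.0311·4/12) + 3.02·e^(−0.0311·9/12) + 2.64·e^(−0.0311·12/12) = 8.1619
Current forward F = (S − I)·e^(rT) = (113.06 − 8.1619)·e^(0.0311·14/12) = 104.8981 × 1.036950 = 108.7741
Value (long) = (F − K)·e^(−rT) = (108.7741 − 95.35) × 0.964367 = 12.9458
Short position value = −(long value) = -£12.95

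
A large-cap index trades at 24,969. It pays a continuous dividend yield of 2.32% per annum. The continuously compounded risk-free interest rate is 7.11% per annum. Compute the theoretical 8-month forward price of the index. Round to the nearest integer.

25,779

F = S·e^((r − q)T) = 24969 · e^((0.0711 − 0.0232) × 8/12)
= 24969 · e^0.031933 = 24969 × 1.032448
F = 25,779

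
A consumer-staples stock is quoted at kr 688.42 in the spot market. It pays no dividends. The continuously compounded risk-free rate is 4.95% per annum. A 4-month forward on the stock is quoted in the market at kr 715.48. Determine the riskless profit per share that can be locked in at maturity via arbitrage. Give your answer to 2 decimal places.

Fair forward: F* = S·e^(carry·T), with carry = r = 0.0495
F* = 688.42 · e^(0.0495 × 4/12) = 688.42 · e^0.016500 = 688.42 × 1.016637 = kr 699.8732
Market kr 715.48 > fair kr 699.8732: forward overpriced → cash-and-carry (buy spot, short the forward).
At maturity, profit = |F_mkt − F*| = |715.48 − 699.8732| = kr 15.61 per share

kr 15.61 per share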